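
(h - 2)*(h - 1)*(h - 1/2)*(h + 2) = h^4 - 3*h^3/2 - 7*h^2/2 + 6*h - 2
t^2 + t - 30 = (t - 5)*(t + 6)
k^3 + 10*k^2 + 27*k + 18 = (k + 1)*(k + 3)*(k + 6)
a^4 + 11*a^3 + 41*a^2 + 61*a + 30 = (a + 1)*(a + 2)*(a + 3)*(a + 5)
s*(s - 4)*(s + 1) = s^3 - 3*s^2 - 4*s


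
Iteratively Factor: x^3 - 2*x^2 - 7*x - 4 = (x + 1)*(x^2 - 3*x - 4) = (x - 4)*(x + 1)*(x + 1)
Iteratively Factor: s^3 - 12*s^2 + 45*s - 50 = (s - 5)*(s^2 - 7*s + 10) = (s - 5)*(s - 2)*(s - 5)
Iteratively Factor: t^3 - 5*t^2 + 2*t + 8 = (t - 4)*(t^2 - t - 2) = (t - 4)*(t + 1)*(t - 2)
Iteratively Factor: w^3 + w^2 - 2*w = (w + 2)*(w^2 - w) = (w - 1)*(w + 2)*(w)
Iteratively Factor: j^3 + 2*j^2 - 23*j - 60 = (j + 3)*(j^2 - j - 20) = (j - 5)*(j + 3)*(j + 4)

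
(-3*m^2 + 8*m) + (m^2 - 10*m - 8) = -2*m^2 - 2*m - 8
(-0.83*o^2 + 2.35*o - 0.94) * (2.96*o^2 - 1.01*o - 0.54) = -2.4568*o^4 + 7.7943*o^3 - 4.7077*o^2 - 0.3196*o + 0.5076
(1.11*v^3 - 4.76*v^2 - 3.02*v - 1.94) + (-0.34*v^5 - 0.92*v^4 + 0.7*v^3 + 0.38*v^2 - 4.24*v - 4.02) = -0.34*v^5 - 0.92*v^4 + 1.81*v^3 - 4.38*v^2 - 7.26*v - 5.96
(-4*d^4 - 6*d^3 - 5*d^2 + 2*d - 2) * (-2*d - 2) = 8*d^5 + 20*d^4 + 22*d^3 + 6*d^2 + 4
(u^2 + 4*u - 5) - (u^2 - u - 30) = 5*u + 25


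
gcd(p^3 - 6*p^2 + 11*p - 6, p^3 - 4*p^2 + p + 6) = p^2 - 5*p + 6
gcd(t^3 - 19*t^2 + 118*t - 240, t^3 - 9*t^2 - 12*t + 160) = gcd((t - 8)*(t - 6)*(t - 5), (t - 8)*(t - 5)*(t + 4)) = t^2 - 13*t + 40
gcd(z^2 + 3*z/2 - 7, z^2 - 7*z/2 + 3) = z - 2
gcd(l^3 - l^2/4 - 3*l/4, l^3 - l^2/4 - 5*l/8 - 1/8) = l - 1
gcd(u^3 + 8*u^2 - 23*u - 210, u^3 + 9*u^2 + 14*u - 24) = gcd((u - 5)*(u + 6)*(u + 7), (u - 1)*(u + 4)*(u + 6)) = u + 6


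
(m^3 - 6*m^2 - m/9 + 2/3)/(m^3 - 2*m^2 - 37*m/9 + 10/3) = (9*m^3 - 54*m^2 - m + 6)/(9*m^3 - 18*m^2 - 37*m + 30)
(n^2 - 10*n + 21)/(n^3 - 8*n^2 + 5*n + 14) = (n - 3)/(n^2 - n - 2)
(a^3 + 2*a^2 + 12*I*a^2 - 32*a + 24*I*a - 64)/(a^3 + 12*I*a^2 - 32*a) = (a + 2)/a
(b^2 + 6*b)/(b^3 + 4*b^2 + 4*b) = (b + 6)/(b^2 + 4*b + 4)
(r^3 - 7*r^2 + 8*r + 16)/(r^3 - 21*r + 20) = (r^2 - 3*r - 4)/(r^2 + 4*r - 5)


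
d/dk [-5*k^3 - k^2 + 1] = k*(-15*k - 2)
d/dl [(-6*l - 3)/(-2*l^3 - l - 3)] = 3*(4*l^3 + 2*l - (2*l + 1)*(6*l^2 + 1) + 6)/(2*l^3 + l + 3)^2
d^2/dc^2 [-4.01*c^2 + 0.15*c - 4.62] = -8.02000000000000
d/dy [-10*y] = -10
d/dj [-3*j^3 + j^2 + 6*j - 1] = -9*j^2 + 2*j + 6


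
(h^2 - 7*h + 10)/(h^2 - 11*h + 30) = (h - 2)/(h - 6)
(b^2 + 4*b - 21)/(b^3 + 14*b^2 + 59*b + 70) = (b - 3)/(b^2 + 7*b + 10)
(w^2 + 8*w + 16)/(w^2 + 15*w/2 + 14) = 2*(w + 4)/(2*w + 7)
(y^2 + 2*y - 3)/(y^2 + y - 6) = (y - 1)/(y - 2)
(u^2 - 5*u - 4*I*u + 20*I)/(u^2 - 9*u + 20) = (u - 4*I)/(u - 4)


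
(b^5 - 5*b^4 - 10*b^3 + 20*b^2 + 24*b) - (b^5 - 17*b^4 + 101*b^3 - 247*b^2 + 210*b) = 12*b^4 - 111*b^3 + 267*b^2 - 186*b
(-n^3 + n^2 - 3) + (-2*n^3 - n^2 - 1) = -3*n^3 - 4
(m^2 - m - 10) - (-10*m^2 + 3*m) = 11*m^2 - 4*m - 10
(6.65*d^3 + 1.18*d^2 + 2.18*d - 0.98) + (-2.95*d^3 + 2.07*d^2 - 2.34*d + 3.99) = 3.7*d^3 + 3.25*d^2 - 0.16*d + 3.01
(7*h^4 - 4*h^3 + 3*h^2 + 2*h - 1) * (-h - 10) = -7*h^5 - 66*h^4 + 37*h^3 - 32*h^2 - 19*h + 10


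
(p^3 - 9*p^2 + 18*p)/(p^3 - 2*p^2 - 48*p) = (-p^2 + 9*p - 18)/(-p^2 + 2*p + 48)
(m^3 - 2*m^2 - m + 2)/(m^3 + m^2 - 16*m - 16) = (m^2 - 3*m + 2)/(m^2 - 16)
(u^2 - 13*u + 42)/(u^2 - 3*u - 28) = (u - 6)/(u + 4)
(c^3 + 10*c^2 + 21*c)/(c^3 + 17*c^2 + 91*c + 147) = c/(c + 7)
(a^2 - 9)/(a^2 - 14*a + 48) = (a^2 - 9)/(a^2 - 14*a + 48)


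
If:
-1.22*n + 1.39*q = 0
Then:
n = 1.13934426229508*q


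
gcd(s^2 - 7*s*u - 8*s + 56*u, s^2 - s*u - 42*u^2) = s - 7*u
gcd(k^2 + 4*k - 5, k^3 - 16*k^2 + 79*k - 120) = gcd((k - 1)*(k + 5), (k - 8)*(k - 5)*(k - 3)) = 1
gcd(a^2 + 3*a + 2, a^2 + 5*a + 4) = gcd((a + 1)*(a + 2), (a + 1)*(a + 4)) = a + 1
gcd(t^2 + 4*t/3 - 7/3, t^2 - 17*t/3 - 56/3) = t + 7/3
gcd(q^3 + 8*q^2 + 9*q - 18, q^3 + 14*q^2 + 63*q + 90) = q^2 + 9*q + 18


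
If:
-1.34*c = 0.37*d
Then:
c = -0.276119402985075*d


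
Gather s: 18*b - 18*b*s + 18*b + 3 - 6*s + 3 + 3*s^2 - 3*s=36*b + 3*s^2 + s*(-18*b - 9) + 6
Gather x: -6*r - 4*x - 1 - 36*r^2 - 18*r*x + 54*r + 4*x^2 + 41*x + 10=-36*r^2 + 48*r + 4*x^2 + x*(37 - 18*r) + 9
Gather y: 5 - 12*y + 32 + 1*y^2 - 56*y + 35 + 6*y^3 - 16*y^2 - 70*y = 6*y^3 - 15*y^2 - 138*y + 72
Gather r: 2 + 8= 10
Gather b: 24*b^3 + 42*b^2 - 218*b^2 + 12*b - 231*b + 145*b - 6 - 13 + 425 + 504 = 24*b^3 - 176*b^2 - 74*b + 910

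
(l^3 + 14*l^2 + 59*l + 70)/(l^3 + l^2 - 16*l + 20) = (l^2 + 9*l + 14)/(l^2 - 4*l + 4)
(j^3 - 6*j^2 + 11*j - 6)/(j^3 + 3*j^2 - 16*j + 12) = (j - 3)/(j + 6)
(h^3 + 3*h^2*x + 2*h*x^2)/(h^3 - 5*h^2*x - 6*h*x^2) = (-h - 2*x)/(-h + 6*x)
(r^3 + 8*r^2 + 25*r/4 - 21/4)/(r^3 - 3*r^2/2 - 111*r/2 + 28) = (r + 3/2)/(r - 8)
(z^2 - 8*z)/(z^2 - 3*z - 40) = z/(z + 5)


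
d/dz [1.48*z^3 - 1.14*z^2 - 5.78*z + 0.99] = 4.44*z^2 - 2.28*z - 5.78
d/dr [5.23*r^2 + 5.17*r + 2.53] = 10.46*r + 5.17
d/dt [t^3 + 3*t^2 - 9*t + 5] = 3*t^2 + 6*t - 9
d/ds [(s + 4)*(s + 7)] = 2*s + 11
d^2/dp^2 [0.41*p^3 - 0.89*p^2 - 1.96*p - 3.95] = 2.46*p - 1.78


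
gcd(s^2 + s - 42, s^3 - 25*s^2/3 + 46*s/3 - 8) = s - 6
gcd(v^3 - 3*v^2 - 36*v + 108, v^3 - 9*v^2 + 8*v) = 1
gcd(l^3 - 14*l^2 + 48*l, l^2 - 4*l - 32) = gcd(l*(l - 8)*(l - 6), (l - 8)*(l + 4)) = l - 8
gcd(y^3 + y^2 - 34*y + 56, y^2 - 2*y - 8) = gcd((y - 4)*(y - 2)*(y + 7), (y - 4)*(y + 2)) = y - 4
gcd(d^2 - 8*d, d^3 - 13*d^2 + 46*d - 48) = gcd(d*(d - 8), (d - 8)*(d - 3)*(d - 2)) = d - 8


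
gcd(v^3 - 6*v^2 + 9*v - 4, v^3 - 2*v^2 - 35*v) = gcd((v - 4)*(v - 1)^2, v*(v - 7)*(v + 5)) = 1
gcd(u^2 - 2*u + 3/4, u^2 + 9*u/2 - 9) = u - 3/2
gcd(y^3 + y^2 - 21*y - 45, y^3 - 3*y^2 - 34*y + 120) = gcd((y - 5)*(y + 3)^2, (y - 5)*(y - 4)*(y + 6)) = y - 5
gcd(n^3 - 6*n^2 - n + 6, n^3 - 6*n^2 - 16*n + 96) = n - 6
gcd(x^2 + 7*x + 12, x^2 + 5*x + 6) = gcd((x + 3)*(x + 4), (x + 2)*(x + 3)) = x + 3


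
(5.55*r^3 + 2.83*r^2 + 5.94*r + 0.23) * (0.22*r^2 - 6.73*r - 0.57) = 1.221*r^5 - 36.7289*r^4 - 20.9026*r^3 - 41.5387*r^2 - 4.9337*r - 0.1311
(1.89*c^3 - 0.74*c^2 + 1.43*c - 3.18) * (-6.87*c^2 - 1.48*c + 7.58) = -12.9843*c^5 + 2.2866*c^4 + 5.5973*c^3 + 14.121*c^2 + 15.5458*c - 24.1044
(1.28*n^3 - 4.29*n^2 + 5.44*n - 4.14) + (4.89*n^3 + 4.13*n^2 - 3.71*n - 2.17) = 6.17*n^3 - 0.16*n^2 + 1.73*n - 6.31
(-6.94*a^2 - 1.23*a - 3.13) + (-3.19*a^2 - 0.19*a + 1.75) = -10.13*a^2 - 1.42*a - 1.38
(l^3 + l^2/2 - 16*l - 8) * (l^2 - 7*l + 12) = l^5 - 13*l^4/2 - 15*l^3/2 + 110*l^2 - 136*l - 96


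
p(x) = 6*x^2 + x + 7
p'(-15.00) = -179.00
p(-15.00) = 1342.00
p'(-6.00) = -71.00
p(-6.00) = 217.00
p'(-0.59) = -6.08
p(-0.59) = 8.50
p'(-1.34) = -15.08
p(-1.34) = 16.43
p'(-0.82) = -8.84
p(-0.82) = 10.21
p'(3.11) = 38.32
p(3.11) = 68.14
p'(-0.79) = -8.48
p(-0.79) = 9.95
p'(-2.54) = -29.48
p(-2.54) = 43.17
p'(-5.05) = -59.60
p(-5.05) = 154.96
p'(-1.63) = -18.56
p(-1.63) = 21.31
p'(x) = 12*x + 1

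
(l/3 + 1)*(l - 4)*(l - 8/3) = l^3/3 - 11*l^2/9 - 28*l/9 + 32/3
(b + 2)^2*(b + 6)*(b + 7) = b^4 + 17*b^3 + 98*b^2 + 220*b + 168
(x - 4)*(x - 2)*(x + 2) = x^3 - 4*x^2 - 4*x + 16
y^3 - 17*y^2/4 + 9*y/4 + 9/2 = (y - 3)*(y - 2)*(y + 3/4)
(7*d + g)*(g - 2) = 7*d*g - 14*d + g^2 - 2*g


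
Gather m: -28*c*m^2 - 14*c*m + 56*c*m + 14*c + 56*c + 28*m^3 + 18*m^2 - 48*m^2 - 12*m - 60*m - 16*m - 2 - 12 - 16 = 70*c + 28*m^3 + m^2*(-28*c - 30) + m*(42*c - 88) - 30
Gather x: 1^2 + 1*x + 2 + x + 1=2*x + 4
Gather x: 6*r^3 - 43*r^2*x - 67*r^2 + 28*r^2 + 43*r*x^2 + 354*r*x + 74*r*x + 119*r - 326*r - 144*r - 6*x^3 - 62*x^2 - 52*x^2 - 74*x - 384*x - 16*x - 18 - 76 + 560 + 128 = 6*r^3 - 39*r^2 - 351*r - 6*x^3 + x^2*(43*r - 114) + x*(-43*r^2 + 428*r - 474) + 594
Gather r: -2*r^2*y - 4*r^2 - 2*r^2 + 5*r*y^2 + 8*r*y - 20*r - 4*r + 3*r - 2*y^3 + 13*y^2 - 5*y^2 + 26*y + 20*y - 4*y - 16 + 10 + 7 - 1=r^2*(-2*y - 6) + r*(5*y^2 + 8*y - 21) - 2*y^3 + 8*y^2 + 42*y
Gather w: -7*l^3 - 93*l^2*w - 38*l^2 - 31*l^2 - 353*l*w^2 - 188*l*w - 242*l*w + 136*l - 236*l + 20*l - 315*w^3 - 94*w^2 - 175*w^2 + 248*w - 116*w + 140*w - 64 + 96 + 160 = -7*l^3 - 69*l^2 - 80*l - 315*w^3 + w^2*(-353*l - 269) + w*(-93*l^2 - 430*l + 272) + 192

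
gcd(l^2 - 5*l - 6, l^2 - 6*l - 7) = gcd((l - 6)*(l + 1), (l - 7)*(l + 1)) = l + 1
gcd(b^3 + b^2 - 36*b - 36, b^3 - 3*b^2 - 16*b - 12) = b^2 - 5*b - 6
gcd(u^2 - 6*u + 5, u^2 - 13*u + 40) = u - 5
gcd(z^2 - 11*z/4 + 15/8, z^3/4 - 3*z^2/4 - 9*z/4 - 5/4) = 1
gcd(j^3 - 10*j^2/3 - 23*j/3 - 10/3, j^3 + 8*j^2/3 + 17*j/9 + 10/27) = j + 2/3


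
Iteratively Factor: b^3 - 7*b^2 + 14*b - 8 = (b - 1)*(b^2 - 6*b + 8) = (b - 4)*(b - 1)*(b - 2)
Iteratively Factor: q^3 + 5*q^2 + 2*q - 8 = (q + 4)*(q^2 + q - 2) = (q + 2)*(q + 4)*(q - 1)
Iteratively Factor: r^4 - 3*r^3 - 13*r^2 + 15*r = (r)*(r^3 - 3*r^2 - 13*r + 15) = r*(r - 1)*(r^2 - 2*r - 15) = r*(r - 5)*(r - 1)*(r + 3)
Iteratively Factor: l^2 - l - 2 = (l + 1)*(l - 2)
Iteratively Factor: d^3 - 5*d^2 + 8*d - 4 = (d - 2)*(d^2 - 3*d + 2) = (d - 2)^2*(d - 1)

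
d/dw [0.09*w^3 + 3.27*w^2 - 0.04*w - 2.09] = 0.27*w^2 + 6.54*w - 0.04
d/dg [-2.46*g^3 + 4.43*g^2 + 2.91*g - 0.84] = -7.38*g^2 + 8.86*g + 2.91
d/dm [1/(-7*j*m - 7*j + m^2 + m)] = (7*j - 2*m - 1)/(7*j*m + 7*j - m^2 - m)^2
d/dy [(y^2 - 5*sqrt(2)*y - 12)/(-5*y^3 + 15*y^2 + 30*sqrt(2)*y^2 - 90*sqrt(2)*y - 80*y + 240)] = ((-2*y + 5*sqrt(2))*(y^3 - 6*sqrt(2)*y^2 - 3*y^2 + 16*y + 18*sqrt(2)*y - 48) - (-y^2 + 5*sqrt(2)*y + 12)*(3*y^2 - 12*sqrt(2)*y - 6*y + 16 + 18*sqrt(2)))/(5*(y^3 - 6*sqrt(2)*y^2 - 3*y^2 + 16*y + 18*sqrt(2)*y - 48)^2)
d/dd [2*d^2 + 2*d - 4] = 4*d + 2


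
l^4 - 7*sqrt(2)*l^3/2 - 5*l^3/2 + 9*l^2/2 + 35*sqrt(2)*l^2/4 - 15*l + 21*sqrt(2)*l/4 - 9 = (l - 3)*(l + 1/2)*(l - 2*sqrt(2))*(l - 3*sqrt(2)/2)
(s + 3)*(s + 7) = s^2 + 10*s + 21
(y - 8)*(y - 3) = y^2 - 11*y + 24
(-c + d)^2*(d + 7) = c^2*d + 7*c^2 - 2*c*d^2 - 14*c*d + d^3 + 7*d^2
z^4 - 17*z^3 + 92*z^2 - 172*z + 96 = (z - 8)*(z - 6)*(z - 2)*(z - 1)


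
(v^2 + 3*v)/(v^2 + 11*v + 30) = v*(v + 3)/(v^2 + 11*v + 30)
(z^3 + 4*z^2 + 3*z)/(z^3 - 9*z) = (z + 1)/(z - 3)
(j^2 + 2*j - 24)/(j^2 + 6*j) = (j - 4)/j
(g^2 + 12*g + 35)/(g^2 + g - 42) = (g + 5)/(g - 6)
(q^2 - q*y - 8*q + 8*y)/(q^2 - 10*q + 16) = (q - y)/(q - 2)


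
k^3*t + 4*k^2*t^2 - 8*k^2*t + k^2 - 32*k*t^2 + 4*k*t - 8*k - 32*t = (k - 8)*(k + 4*t)*(k*t + 1)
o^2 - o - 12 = (o - 4)*(o + 3)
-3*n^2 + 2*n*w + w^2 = (-n + w)*(3*n + w)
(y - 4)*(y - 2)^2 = y^3 - 8*y^2 + 20*y - 16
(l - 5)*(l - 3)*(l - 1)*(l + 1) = l^4 - 8*l^3 + 14*l^2 + 8*l - 15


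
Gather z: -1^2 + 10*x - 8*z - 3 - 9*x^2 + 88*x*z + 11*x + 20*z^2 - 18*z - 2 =-9*x^2 + 21*x + 20*z^2 + z*(88*x - 26) - 6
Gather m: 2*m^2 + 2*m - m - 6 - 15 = 2*m^2 + m - 21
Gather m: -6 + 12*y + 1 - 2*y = 10*y - 5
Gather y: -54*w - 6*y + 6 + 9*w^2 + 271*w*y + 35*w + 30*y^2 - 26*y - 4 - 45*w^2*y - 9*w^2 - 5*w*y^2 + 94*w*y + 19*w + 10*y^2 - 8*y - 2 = y^2*(40 - 5*w) + y*(-45*w^2 + 365*w - 40)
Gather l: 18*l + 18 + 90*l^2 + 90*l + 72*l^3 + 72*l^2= 72*l^3 + 162*l^2 + 108*l + 18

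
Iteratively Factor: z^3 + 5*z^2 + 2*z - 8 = (z + 2)*(z^2 + 3*z - 4) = (z + 2)*(z + 4)*(z - 1)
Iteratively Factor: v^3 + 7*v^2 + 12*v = (v + 3)*(v^2 + 4*v) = (v + 3)*(v + 4)*(v)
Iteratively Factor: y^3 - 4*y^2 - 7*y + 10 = (y + 2)*(y^2 - 6*y + 5) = (y - 1)*(y + 2)*(y - 5)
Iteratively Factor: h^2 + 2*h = (h)*(h + 2)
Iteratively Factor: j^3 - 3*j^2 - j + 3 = (j - 1)*(j^2 - 2*j - 3) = (j - 1)*(j + 1)*(j - 3)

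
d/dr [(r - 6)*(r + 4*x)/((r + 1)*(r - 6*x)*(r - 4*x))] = (-(r - 6)*(r + 1)*(r - 6*x)*(r + 4*x) - (r - 6)*(r + 1)*(r - 4*x)*(r + 4*x) - (r - 6)*(r - 6*x)*(r - 4*x)*(r + 4*x) + 2*(r + 1)*(r - 6*x)*(r - 4*x)*(r + 2*x - 3))/((r + 1)^2*(r - 6*x)^2*(r - 4*x)^2)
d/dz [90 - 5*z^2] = -10*z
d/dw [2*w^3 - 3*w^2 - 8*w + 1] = 6*w^2 - 6*w - 8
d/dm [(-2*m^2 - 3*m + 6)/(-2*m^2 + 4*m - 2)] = (9 - 7*m)/(2*(m^3 - 3*m^2 + 3*m - 1))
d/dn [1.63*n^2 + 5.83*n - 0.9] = 3.26*n + 5.83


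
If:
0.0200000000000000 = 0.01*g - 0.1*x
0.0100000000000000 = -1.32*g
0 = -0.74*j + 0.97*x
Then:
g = -0.01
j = -0.26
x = -0.20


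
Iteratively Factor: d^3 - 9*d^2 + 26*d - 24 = (d - 2)*(d^2 - 7*d + 12) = (d - 3)*(d - 2)*(d - 4)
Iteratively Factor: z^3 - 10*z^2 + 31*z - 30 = (z - 2)*(z^2 - 8*z + 15) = (z - 5)*(z - 2)*(z - 3)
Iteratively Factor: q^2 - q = (q - 1)*(q)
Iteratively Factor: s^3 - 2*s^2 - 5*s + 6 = (s + 2)*(s^2 - 4*s + 3) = (s - 1)*(s + 2)*(s - 3)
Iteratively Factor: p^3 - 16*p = (p - 4)*(p^2 + 4*p) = p*(p - 4)*(p + 4)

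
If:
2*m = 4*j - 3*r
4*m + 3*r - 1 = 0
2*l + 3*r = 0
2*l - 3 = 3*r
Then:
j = -1/16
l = 3/4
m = 5/8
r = -1/2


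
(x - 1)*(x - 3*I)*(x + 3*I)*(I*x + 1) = I*x^4 + x^3 - I*x^3 - x^2 + 9*I*x^2 + 9*x - 9*I*x - 9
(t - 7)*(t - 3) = t^2 - 10*t + 21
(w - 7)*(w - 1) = w^2 - 8*w + 7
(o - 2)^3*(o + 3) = o^4 - 3*o^3 - 6*o^2 + 28*o - 24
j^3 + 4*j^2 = j^2*(j + 4)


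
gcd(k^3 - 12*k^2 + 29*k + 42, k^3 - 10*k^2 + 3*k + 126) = k^2 - 13*k + 42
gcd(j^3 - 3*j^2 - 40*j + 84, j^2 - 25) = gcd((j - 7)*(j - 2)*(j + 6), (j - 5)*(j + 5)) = 1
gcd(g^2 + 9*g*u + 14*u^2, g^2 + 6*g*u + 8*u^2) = g + 2*u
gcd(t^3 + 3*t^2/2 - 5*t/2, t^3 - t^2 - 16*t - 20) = 1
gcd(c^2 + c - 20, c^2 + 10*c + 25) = c + 5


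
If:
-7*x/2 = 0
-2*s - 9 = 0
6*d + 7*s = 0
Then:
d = 21/4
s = -9/2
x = 0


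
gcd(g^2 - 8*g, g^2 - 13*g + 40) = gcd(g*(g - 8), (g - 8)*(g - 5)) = g - 8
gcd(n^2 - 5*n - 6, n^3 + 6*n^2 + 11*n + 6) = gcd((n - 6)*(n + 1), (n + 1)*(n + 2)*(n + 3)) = n + 1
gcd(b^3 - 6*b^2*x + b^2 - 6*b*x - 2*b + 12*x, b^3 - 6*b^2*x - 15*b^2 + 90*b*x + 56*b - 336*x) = -b + 6*x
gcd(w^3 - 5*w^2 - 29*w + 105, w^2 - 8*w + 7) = w - 7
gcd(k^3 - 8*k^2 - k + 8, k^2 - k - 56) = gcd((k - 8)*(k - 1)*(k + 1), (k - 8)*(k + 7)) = k - 8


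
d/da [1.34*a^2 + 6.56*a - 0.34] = 2.68*a + 6.56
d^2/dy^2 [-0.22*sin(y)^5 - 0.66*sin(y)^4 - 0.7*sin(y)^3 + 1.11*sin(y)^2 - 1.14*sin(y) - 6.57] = 5.5*sin(y)^5 + 10.56*sin(y)^4 + 1.9*sin(y)^3 - 12.36*sin(y)^2 - 3.06*sin(y) + 2.22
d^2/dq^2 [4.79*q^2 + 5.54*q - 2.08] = 9.58000000000000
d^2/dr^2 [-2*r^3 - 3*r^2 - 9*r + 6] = -12*r - 6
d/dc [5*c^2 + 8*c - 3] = 10*c + 8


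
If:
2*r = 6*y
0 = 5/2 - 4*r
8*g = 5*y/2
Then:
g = 25/384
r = 5/8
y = 5/24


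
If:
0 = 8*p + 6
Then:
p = -3/4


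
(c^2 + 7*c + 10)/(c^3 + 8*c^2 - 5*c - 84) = (c^2 + 7*c + 10)/(c^3 + 8*c^2 - 5*c - 84)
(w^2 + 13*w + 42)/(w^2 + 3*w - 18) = (w + 7)/(w - 3)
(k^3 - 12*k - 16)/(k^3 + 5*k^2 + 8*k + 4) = (k - 4)/(k + 1)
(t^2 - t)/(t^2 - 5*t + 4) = t/(t - 4)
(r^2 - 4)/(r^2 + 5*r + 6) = (r - 2)/(r + 3)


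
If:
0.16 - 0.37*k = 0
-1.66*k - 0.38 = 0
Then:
No Solution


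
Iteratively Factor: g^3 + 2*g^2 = (g)*(g^2 + 2*g) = g*(g + 2)*(g)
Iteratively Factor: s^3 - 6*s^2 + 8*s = (s - 2)*(s^2 - 4*s) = s*(s - 2)*(s - 4)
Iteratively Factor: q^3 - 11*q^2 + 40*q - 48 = (q - 4)*(q^2 - 7*q + 12) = (q - 4)^2*(q - 3)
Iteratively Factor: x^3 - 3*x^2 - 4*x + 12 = (x - 2)*(x^2 - x - 6) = (x - 3)*(x - 2)*(x + 2)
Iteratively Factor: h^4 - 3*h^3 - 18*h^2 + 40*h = (h + 4)*(h^3 - 7*h^2 + 10*h) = (h - 5)*(h + 4)*(h^2 - 2*h) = (h - 5)*(h - 2)*(h + 4)*(h)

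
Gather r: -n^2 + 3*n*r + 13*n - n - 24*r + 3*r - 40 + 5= -n^2 + 12*n + r*(3*n - 21) - 35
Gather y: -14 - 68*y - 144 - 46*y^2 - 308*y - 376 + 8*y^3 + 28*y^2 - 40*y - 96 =8*y^3 - 18*y^2 - 416*y - 630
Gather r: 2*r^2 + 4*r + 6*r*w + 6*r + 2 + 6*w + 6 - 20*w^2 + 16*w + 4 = 2*r^2 + r*(6*w + 10) - 20*w^2 + 22*w + 12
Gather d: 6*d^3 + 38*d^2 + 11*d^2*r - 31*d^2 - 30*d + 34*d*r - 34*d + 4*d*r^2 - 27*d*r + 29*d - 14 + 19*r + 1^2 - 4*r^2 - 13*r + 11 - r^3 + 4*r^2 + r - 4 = 6*d^3 + d^2*(11*r + 7) + d*(4*r^2 + 7*r - 35) - r^3 + 7*r - 6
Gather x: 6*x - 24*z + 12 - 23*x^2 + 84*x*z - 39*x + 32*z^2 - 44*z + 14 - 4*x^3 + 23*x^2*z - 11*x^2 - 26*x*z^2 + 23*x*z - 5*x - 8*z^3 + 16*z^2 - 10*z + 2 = -4*x^3 + x^2*(23*z - 34) + x*(-26*z^2 + 107*z - 38) - 8*z^3 + 48*z^2 - 78*z + 28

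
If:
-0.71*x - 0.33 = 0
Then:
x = -0.46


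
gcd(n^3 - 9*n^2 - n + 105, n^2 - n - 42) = n - 7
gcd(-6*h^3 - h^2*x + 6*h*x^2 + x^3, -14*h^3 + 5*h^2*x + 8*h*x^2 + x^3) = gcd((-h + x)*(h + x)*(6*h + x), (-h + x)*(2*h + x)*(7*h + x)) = -h + x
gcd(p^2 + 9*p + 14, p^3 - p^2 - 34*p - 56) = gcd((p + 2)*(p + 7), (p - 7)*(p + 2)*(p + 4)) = p + 2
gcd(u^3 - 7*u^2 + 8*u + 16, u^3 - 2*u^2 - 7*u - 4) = u^2 - 3*u - 4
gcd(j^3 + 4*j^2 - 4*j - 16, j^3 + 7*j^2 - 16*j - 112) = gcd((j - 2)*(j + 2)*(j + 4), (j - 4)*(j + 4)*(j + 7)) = j + 4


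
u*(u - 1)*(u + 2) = u^3 + u^2 - 2*u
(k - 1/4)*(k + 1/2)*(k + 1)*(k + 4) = k^4 + 21*k^3/4 + 41*k^2/8 + 3*k/8 - 1/2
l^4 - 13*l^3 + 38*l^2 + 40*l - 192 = (l - 8)*(l - 4)*(l - 3)*(l + 2)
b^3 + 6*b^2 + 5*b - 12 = (b - 1)*(b + 3)*(b + 4)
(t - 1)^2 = t^2 - 2*t + 1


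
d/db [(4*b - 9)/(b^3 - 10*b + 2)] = (4*b^3 - 40*b - (4*b - 9)*(3*b^2 - 10) + 8)/(b^3 - 10*b + 2)^2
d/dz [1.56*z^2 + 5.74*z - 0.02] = 3.12*z + 5.74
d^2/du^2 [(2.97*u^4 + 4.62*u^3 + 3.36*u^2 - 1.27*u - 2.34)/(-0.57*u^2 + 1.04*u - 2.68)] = (-1.929906*u^6 + 10.563696*u^5 - 46.495944*u^4 + 133.410414*u^3 - 143.36154*u^2 - 219.059352*u - 43.27352)/(0.185193*u^6 - 1.013688*u^5 + 4.461732*u^4 - 10.657088*u^3 + 20.977968*u^2 - 22.409088*u + 19.248832)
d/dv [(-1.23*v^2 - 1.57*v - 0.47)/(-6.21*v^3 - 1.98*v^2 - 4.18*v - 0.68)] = (-7.6383*v^4 - 19.4994*v^3 - 6.7233*v^2 - 0.1884*v - 0.897)/(38.5641*v^6 + 24.5916*v^5 + 55.836*v^4 + 24.9984*v^3 + 20.1652*v^2 + 5.6848*v + 0.4624)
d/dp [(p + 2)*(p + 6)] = 2*p + 8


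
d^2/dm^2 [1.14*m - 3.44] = 0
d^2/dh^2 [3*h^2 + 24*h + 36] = 6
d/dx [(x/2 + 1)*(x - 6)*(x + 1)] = 3*x^2/2 - 3*x - 8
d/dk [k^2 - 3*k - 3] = 2*k - 3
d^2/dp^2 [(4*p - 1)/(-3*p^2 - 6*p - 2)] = 6*(-12*(p + 1)^2*(4*p - 1) + (12*p + 7)*(3*p^2 + 6*p + 2))/(3*p^2 + 6*p + 2)^3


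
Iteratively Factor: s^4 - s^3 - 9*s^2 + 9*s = (s + 3)*(s^3 - 4*s^2 + 3*s) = (s - 3)*(s + 3)*(s^2 - s) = (s - 3)*(s - 1)*(s + 3)*(s)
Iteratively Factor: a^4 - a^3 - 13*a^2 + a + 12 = (a + 3)*(a^3 - 4*a^2 - a + 4) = (a + 1)*(a + 3)*(a^2 - 5*a + 4) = (a - 1)*(a + 1)*(a + 3)*(a - 4)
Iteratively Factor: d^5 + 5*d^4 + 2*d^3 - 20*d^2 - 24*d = (d + 3)*(d^4 + 2*d^3 - 4*d^2 - 8*d) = (d - 2)*(d + 3)*(d^3 + 4*d^2 + 4*d) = (d - 2)*(d + 2)*(d + 3)*(d^2 + 2*d) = d*(d - 2)*(d + 2)*(d + 3)*(d + 2)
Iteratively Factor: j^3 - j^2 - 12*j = (j)*(j^2 - j - 12) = j*(j - 4)*(j + 3)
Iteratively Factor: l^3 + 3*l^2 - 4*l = (l)*(l^2 + 3*l - 4) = l*(l - 1)*(l + 4)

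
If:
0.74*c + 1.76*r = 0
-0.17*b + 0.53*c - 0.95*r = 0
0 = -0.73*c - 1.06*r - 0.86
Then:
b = -16.54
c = -3.02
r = 1.27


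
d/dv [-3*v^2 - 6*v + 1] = -6*v - 6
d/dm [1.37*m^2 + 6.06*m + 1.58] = 2.74*m + 6.06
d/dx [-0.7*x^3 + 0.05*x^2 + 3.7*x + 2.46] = -2.1*x^2 + 0.1*x + 3.7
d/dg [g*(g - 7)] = 2*g - 7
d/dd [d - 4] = 1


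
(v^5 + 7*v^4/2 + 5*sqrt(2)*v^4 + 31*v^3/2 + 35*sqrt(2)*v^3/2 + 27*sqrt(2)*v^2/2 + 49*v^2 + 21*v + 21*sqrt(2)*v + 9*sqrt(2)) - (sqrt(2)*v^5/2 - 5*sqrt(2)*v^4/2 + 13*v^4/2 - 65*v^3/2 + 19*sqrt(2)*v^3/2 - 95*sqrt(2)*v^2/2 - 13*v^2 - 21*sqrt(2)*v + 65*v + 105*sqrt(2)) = -sqrt(2)*v^5/2 + v^5 - 3*v^4 + 15*sqrt(2)*v^4/2 + 8*sqrt(2)*v^3 + 48*v^3 + 62*v^2 + 61*sqrt(2)*v^2 - 44*v + 42*sqrt(2)*v - 96*sqrt(2)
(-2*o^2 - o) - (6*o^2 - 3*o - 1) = -8*o^2 + 2*o + 1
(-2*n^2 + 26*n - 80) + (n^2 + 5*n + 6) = -n^2 + 31*n - 74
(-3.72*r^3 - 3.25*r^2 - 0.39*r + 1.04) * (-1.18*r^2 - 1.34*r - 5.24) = 4.3896*r^5 + 8.8198*r^4 + 24.308*r^3 + 16.3254*r^2 + 0.65*r - 5.4496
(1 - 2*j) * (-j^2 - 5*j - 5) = 2*j^3 + 9*j^2 + 5*j - 5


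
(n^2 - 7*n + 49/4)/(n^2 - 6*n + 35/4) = (2*n - 7)/(2*n - 5)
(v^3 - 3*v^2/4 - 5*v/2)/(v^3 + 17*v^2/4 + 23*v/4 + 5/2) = v*(v - 2)/(v^2 + 3*v + 2)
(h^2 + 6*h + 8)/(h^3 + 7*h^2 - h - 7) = (h^2 + 6*h + 8)/(h^3 + 7*h^2 - h - 7)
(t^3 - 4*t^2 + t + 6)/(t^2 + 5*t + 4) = (t^2 - 5*t + 6)/(t + 4)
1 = 1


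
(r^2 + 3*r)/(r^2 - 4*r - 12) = r*(r + 3)/(r^2 - 4*r - 12)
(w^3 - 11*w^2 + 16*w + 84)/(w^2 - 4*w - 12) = w - 7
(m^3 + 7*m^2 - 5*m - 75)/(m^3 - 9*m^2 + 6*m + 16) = (m^3 + 7*m^2 - 5*m - 75)/(m^3 - 9*m^2 + 6*m + 16)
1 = 1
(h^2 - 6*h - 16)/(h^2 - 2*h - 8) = (h - 8)/(h - 4)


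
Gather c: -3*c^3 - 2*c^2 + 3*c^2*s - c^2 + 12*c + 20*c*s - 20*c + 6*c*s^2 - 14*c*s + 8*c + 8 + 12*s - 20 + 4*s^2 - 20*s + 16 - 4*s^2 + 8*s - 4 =-3*c^3 + c^2*(3*s - 3) + c*(6*s^2 + 6*s)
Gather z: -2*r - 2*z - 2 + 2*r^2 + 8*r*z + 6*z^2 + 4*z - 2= 2*r^2 - 2*r + 6*z^2 + z*(8*r + 2) - 4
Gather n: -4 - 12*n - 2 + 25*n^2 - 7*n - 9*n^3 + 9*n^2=-9*n^3 + 34*n^2 - 19*n - 6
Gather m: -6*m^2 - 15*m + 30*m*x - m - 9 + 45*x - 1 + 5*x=-6*m^2 + m*(30*x - 16) + 50*x - 10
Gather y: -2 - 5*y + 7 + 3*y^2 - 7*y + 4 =3*y^2 - 12*y + 9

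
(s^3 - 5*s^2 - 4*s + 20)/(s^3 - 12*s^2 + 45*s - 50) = (s + 2)/(s - 5)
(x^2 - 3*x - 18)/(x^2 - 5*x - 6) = (x + 3)/(x + 1)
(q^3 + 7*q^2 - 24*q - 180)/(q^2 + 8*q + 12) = (q^2 + q - 30)/(q + 2)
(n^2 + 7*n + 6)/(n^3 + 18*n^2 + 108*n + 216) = (n + 1)/(n^2 + 12*n + 36)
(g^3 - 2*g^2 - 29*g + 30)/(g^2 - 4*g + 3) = (g^2 - g - 30)/(g - 3)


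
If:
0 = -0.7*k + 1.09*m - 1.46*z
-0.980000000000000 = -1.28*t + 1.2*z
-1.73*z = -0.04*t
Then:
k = 1.55714285714286*m - 0.0377400295420975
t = 0.78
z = 0.02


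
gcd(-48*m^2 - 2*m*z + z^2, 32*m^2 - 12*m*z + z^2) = -8*m + z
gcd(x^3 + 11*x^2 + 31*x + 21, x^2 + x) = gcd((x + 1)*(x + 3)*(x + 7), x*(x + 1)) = x + 1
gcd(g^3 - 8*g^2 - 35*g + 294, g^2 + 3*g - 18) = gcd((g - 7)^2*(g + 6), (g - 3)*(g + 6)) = g + 6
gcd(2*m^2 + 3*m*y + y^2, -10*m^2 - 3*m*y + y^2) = 2*m + y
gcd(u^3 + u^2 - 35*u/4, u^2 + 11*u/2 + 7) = u + 7/2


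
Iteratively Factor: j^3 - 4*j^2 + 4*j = (j)*(j^2 - 4*j + 4) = j*(j - 2)*(j - 2)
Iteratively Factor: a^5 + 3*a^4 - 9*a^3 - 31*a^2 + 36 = (a - 1)*(a^4 + 4*a^3 - 5*a^2 - 36*a - 36) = (a - 1)*(a + 3)*(a^3 + a^2 - 8*a - 12) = (a - 3)*(a - 1)*(a + 3)*(a^2 + 4*a + 4) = (a - 3)*(a - 1)*(a + 2)*(a + 3)*(a + 2)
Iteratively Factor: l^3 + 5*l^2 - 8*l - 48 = (l - 3)*(l^2 + 8*l + 16) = (l - 3)*(l + 4)*(l + 4)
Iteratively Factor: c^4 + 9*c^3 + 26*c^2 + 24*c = (c + 2)*(c^3 + 7*c^2 + 12*c) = (c + 2)*(c + 3)*(c^2 + 4*c) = c*(c + 2)*(c + 3)*(c + 4)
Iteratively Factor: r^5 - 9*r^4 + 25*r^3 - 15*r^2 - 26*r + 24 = (r - 4)*(r^4 - 5*r^3 + 5*r^2 + 5*r - 6) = (r - 4)*(r - 1)*(r^3 - 4*r^2 + r + 6) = (r - 4)*(r - 1)*(r + 1)*(r^2 - 5*r + 6) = (r - 4)*(r - 3)*(r - 1)*(r + 1)*(r - 2)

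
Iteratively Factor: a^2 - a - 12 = (a + 3)*(a - 4)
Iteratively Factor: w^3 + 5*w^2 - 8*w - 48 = (w - 3)*(w^2 + 8*w + 16) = (w - 3)*(w + 4)*(w + 4)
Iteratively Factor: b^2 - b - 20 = (b + 4)*(b - 5)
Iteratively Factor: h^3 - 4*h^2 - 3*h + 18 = (h + 2)*(h^2 - 6*h + 9) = (h - 3)*(h + 2)*(h - 3)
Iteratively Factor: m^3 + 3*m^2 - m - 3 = (m - 1)*(m^2 + 4*m + 3) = (m - 1)*(m + 3)*(m + 1)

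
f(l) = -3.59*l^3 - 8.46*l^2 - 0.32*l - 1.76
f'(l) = -10.77*l^2 - 16.92*l - 0.32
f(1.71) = -45.00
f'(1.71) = -60.75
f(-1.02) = -6.43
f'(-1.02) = 5.73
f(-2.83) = 12.76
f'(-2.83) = -38.69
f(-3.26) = 33.75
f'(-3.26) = -59.62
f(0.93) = -12.26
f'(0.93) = -25.37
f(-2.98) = 19.07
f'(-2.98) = -45.54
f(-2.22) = -3.47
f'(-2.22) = -15.84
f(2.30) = -90.93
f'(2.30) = -96.21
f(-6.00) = 471.04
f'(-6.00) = -286.52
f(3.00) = -175.79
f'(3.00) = -148.01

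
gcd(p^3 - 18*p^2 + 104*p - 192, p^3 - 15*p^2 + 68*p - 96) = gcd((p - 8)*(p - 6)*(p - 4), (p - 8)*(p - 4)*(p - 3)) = p^2 - 12*p + 32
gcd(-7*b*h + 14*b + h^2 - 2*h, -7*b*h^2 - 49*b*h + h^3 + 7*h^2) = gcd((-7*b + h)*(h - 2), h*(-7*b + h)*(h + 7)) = 7*b - h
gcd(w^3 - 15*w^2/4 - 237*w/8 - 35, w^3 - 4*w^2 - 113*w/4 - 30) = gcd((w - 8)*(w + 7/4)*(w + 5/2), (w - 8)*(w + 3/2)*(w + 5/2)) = w^2 - 11*w/2 - 20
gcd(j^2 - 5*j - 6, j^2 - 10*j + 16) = 1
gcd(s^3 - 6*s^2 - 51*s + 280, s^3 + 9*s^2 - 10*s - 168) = s + 7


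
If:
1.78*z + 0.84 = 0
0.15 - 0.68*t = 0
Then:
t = 0.22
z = -0.47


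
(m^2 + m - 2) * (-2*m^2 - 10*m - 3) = -2*m^4 - 12*m^3 - 9*m^2 + 17*m + 6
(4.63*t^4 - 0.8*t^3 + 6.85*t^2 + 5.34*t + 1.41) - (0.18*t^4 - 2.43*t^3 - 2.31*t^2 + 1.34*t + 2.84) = 4.45*t^4 + 1.63*t^3 + 9.16*t^2 + 4.0*t - 1.43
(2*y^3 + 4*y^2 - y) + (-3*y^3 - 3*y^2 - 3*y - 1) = -y^3 + y^2 - 4*y - 1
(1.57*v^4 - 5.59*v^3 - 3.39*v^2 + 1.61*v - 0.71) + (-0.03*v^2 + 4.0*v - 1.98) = 1.57*v^4 - 5.59*v^3 - 3.42*v^2 + 5.61*v - 2.69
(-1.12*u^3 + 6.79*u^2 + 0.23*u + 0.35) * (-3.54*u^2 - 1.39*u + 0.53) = 3.9648*u^5 - 22.4798*u^4 - 10.8459*u^3 + 2.04*u^2 - 0.3646*u + 0.1855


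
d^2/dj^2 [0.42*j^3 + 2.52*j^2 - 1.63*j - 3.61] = 2.52*j + 5.04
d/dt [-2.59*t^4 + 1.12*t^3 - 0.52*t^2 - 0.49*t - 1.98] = -10.36*t^3 + 3.36*t^2 - 1.04*t - 0.49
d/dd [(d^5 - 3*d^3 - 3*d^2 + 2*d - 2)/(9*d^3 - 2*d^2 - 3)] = (18*d^7 - 6*d^6 + 18*d^4 - 36*d^3 + 85*d^2 + 10*d - 6)/(81*d^6 - 36*d^5 + 4*d^4 - 54*d^3 + 12*d^2 + 9)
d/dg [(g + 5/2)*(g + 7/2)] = 2*g + 6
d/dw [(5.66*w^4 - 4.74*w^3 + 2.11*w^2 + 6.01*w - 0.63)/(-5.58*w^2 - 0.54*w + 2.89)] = (-63.1656*w^5 + 17.28*w^4 + 70.5488*w^3 - 8.69940000000001*w^2 + 5.165*w + 17.0287)/(31.1364*w^4 + 6.0264*w^3 - 31.9608*w^2 - 3.1212*w + 8.3521)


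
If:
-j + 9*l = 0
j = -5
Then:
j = -5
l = -5/9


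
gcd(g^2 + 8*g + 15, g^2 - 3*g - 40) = g + 5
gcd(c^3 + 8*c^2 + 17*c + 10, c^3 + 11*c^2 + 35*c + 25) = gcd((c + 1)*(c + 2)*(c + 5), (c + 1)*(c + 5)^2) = c^2 + 6*c + 5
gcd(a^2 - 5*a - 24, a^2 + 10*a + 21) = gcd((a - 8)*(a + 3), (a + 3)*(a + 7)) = a + 3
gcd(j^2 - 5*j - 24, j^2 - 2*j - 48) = j - 8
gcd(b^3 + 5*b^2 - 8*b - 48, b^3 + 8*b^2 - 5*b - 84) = b^2 + b - 12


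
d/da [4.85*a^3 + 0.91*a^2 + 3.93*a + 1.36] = 14.55*a^2 + 1.82*a + 3.93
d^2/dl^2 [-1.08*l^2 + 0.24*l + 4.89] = -2.16000000000000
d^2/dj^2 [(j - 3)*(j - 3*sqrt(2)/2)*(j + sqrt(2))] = 6*j - 6 - sqrt(2)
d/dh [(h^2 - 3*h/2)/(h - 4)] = (h^2 - 8*h + 6)/(h^2 - 8*h + 16)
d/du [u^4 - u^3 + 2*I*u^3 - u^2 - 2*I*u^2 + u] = 4*u^3 + u^2*(-3 + 6*I) + u*(-2 - 4*I) + 1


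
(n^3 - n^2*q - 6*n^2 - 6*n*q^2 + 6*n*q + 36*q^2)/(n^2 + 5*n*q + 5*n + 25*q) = (n^3 - n^2*q - 6*n^2 - 6*n*q^2 + 6*n*q + 36*q^2)/(n^2 + 5*n*q + 5*n + 25*q)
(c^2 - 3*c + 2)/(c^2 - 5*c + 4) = (c - 2)/(c - 4)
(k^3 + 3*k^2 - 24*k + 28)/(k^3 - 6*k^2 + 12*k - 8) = (k + 7)/(k - 2)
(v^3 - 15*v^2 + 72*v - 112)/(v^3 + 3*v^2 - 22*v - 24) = (v^2 - 11*v + 28)/(v^2 + 7*v + 6)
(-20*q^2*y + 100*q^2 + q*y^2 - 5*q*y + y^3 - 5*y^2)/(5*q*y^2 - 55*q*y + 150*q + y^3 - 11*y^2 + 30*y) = (-4*q + y)/(y - 6)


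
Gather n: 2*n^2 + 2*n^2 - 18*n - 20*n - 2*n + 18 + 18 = 4*n^2 - 40*n + 36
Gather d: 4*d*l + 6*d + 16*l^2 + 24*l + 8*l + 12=d*(4*l + 6) + 16*l^2 + 32*l + 12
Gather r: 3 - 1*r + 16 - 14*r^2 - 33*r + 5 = -14*r^2 - 34*r + 24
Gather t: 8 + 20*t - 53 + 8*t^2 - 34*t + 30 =8*t^2 - 14*t - 15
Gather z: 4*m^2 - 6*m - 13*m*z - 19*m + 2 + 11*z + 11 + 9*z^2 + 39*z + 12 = 4*m^2 - 25*m + 9*z^2 + z*(50 - 13*m) + 25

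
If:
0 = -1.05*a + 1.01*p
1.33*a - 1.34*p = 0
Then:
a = 0.00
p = 0.00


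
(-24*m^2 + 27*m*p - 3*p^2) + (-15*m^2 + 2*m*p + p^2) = -39*m^2 + 29*m*p - 2*p^2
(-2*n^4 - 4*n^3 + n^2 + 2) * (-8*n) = 16*n^5 + 32*n^4 - 8*n^3 - 16*n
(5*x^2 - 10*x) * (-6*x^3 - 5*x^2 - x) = -30*x^5 + 35*x^4 + 45*x^3 + 10*x^2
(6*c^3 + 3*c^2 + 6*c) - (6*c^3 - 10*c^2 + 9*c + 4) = 13*c^2 - 3*c - 4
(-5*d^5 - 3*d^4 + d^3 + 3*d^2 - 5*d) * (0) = 0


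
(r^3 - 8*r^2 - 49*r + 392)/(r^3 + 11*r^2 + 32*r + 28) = (r^2 - 15*r + 56)/(r^2 + 4*r + 4)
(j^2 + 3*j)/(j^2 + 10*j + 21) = j/(j + 7)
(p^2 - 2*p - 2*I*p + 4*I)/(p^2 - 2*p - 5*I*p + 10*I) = (p - 2*I)/(p - 5*I)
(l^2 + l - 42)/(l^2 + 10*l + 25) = (l^2 + l - 42)/(l^2 + 10*l + 25)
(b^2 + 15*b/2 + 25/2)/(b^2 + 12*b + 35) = (b + 5/2)/(b + 7)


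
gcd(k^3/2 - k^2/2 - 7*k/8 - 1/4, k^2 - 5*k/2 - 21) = 1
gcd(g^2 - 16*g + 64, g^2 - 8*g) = g - 8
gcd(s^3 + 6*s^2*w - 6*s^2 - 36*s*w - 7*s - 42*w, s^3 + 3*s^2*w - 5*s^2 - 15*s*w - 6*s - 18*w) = s + 1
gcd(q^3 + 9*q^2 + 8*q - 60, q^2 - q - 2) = q - 2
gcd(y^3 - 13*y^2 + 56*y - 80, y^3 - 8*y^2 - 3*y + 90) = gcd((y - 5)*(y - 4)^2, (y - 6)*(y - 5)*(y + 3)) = y - 5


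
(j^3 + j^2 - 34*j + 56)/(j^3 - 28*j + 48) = (j + 7)/(j + 6)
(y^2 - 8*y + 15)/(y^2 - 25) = (y - 3)/(y + 5)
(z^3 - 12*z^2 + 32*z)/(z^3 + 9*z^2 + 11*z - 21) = z*(z^2 - 12*z + 32)/(z^3 + 9*z^2 + 11*z - 21)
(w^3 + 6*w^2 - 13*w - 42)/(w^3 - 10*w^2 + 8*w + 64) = (w^2 + 4*w - 21)/(w^2 - 12*w + 32)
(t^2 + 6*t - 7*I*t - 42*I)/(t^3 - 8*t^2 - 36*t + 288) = (t - 7*I)/(t^2 - 14*t + 48)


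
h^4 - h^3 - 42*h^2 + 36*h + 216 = (h - 6)*(h - 3)*(h + 2)*(h + 6)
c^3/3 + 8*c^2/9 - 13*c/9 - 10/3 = (c/3 + 1)*(c - 2)*(c + 5/3)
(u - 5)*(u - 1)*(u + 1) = u^3 - 5*u^2 - u + 5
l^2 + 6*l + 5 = (l + 1)*(l + 5)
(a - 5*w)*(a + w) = a^2 - 4*a*w - 5*w^2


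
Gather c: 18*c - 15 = 18*c - 15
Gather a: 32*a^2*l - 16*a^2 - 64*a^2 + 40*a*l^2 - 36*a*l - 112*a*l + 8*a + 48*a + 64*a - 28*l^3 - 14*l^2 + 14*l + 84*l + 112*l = a^2*(32*l - 80) + a*(40*l^2 - 148*l + 120) - 28*l^3 - 14*l^2 + 210*l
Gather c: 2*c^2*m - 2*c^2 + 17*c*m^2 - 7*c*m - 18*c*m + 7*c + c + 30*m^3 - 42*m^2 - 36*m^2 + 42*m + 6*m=c^2*(2*m - 2) + c*(17*m^2 - 25*m + 8) + 30*m^3 - 78*m^2 + 48*m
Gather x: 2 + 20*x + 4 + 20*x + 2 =40*x + 8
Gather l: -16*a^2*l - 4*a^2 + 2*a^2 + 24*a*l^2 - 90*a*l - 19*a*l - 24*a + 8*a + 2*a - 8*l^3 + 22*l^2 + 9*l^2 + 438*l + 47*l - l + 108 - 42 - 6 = -2*a^2 - 14*a - 8*l^3 + l^2*(24*a + 31) + l*(-16*a^2 - 109*a + 484) + 60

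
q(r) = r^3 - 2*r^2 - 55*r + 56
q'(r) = 3*r^2 - 4*r - 55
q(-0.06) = 59.29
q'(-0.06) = -54.75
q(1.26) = -14.47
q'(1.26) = -55.28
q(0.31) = 38.79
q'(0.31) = -55.95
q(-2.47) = 164.58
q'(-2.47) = -26.82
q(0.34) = 37.11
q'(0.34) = -56.01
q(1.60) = -33.02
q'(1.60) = -53.72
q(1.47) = -26.00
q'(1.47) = -54.40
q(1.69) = -37.84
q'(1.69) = -53.19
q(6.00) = -130.00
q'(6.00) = 29.00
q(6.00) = -130.00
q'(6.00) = 29.00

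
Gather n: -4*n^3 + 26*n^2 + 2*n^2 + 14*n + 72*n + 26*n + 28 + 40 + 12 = -4*n^3 + 28*n^2 + 112*n + 80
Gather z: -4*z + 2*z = -2*z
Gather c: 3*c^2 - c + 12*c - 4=3*c^2 + 11*c - 4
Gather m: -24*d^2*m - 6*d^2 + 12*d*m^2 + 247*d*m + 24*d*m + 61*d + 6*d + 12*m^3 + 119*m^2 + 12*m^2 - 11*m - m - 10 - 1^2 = -6*d^2 + 67*d + 12*m^3 + m^2*(12*d + 131) + m*(-24*d^2 + 271*d - 12) - 11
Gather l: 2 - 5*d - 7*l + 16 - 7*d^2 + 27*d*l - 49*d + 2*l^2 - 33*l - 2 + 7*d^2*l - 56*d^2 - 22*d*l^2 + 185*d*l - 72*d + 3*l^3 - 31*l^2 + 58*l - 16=-63*d^2 - 126*d + 3*l^3 + l^2*(-22*d - 29) + l*(7*d^2 + 212*d + 18)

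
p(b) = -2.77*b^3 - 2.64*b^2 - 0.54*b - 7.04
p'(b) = -8.31*b^2 - 5.28*b - 0.54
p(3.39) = -147.12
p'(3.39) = -113.94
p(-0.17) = -7.01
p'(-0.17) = 0.12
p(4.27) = -273.14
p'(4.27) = -174.60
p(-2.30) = 13.94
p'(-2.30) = -32.36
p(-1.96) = 4.73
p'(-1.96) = -22.11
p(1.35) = -19.40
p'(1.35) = -22.81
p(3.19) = -125.55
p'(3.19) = -101.95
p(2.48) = -66.87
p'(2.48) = -64.74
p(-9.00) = 1803.31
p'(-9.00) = -626.13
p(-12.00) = 4405.84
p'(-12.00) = -1133.82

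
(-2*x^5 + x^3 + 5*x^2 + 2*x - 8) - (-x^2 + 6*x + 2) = -2*x^5 + x^3 + 6*x^2 - 4*x - 10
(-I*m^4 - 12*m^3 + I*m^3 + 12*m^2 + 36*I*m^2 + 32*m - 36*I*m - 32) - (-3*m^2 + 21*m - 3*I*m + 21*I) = -I*m^4 - 12*m^3 + I*m^3 + 15*m^2 + 36*I*m^2 + 11*m - 33*I*m - 32 - 21*I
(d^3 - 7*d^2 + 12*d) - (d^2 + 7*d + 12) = d^3 - 8*d^2 + 5*d - 12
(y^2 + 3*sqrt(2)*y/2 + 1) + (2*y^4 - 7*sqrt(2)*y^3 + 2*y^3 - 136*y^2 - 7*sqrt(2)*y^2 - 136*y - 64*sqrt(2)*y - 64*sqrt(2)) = 2*y^4 - 7*sqrt(2)*y^3 + 2*y^3 - 135*y^2 - 7*sqrt(2)*y^2 - 136*y - 125*sqrt(2)*y/2 - 64*sqrt(2) + 1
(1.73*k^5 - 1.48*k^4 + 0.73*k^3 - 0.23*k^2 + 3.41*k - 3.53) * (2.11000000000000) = 3.6503*k^5 - 3.1228*k^4 + 1.5403*k^3 - 0.4853*k^2 + 7.1951*k - 7.4483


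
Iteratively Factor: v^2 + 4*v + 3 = (v + 1)*(v + 3)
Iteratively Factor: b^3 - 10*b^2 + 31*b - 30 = (b - 2)*(b^2 - 8*b + 15) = (b - 3)*(b - 2)*(b - 5)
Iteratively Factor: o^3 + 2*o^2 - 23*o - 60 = (o - 5)*(o^2 + 7*o + 12) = (o - 5)*(o + 4)*(o + 3)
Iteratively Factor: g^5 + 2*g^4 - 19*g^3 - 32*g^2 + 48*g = (g + 4)*(g^4 - 2*g^3 - 11*g^2 + 12*g) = (g - 1)*(g + 4)*(g^3 - g^2 - 12*g) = g*(g - 1)*(g + 4)*(g^2 - g - 12) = g*(g - 4)*(g - 1)*(g + 4)*(g + 3)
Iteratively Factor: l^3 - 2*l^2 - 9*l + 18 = (l - 2)*(l^2 - 9) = (l - 3)*(l - 2)*(l + 3)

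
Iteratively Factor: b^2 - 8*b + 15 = (b - 3)*(b - 5)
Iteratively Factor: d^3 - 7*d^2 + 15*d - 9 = (d - 1)*(d^2 - 6*d + 9) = (d - 3)*(d - 1)*(d - 3)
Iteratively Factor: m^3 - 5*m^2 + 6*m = (m)*(m^2 - 5*m + 6) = m*(m - 3)*(m - 2)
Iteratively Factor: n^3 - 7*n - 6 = (n + 2)*(n^2 - 2*n - 3) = (n - 3)*(n + 2)*(n + 1)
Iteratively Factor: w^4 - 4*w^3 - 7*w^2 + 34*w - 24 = (w + 3)*(w^3 - 7*w^2 + 14*w - 8) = (w - 4)*(w + 3)*(w^2 - 3*w + 2) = (w - 4)*(w - 1)*(w + 3)*(w - 2)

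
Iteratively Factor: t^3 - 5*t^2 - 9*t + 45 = (t - 3)*(t^2 - 2*t - 15) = (t - 3)*(t + 3)*(t - 5)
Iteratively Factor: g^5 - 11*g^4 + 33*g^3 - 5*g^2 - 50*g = (g + 1)*(g^4 - 12*g^3 + 45*g^2 - 50*g) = (g - 5)*(g + 1)*(g^3 - 7*g^2 + 10*g) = (g - 5)^2*(g + 1)*(g^2 - 2*g) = g*(g - 5)^2*(g + 1)*(g - 2)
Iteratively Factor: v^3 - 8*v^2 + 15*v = (v - 5)*(v^2 - 3*v) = v*(v - 5)*(v - 3)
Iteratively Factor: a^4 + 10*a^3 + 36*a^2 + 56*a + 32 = (a + 2)*(a^3 + 8*a^2 + 20*a + 16) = (a + 2)^2*(a^2 + 6*a + 8) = (a + 2)^2*(a + 4)*(a + 2)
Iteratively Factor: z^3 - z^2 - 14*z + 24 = (z + 4)*(z^2 - 5*z + 6) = (z - 3)*(z + 4)*(z - 2)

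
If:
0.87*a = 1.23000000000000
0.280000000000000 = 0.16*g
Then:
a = 1.41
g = 1.75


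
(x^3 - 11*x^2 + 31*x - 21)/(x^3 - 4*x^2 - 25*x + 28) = (x - 3)/(x + 4)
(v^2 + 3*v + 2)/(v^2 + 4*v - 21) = (v^2 + 3*v + 2)/(v^2 + 4*v - 21)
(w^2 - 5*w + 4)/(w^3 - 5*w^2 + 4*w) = 1/w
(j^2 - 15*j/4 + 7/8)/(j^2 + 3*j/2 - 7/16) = 2*(2*j - 7)/(4*j + 7)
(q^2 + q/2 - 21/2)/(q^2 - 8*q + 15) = (q + 7/2)/(q - 5)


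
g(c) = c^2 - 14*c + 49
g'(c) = 2*c - 14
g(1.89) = 26.11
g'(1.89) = -10.22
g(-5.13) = 147.14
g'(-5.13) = -24.26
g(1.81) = 26.94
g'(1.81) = -10.38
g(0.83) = 38.07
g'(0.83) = -12.34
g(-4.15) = 124.32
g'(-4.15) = -22.30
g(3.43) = 12.74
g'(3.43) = -7.14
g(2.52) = 20.07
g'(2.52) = -8.96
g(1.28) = 32.72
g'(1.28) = -11.44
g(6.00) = 1.00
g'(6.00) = -2.00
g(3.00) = 16.00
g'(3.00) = -8.00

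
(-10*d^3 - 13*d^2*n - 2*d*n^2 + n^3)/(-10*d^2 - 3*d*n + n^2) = d + n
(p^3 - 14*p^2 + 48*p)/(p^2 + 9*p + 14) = p*(p^2 - 14*p + 48)/(p^2 + 9*p + 14)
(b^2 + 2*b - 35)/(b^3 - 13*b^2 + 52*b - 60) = (b + 7)/(b^2 - 8*b + 12)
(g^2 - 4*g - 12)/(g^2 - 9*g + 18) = (g + 2)/(g - 3)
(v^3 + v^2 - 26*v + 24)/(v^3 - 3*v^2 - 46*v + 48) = (v - 4)/(v - 8)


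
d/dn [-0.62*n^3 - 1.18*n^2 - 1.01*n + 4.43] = -1.86*n^2 - 2.36*n - 1.01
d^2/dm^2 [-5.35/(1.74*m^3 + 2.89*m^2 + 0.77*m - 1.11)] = ((55.854*m + 30.923)*(1.74*m^3 + 2.89*m^2 + 0.77*m - 1.11) - 5.35*(5.22*m^2 + 5.78*m + 0.77)*(10.44*m^2 + 11.56*m + 1.54))/(1.74*m^3 + 2.89*m^2 + 0.77*m - 1.11)^3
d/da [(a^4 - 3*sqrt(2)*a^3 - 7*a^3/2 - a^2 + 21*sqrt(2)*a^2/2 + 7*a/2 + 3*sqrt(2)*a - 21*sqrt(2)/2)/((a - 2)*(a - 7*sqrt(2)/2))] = (4*a^5 - 27*sqrt(2)*a^4 - 19*a^4 + 112*a^3 + 129*sqrt(2)*a^3 - 402*a^2 - 188*sqrt(2)*a^2 + 14*sqrt(2)*a + 588*a - 63 + 7*sqrt(2))/(2*a^4 - 14*sqrt(2)*a^3 - 8*a^3 + 57*a^2 + 56*sqrt(2)*a^2 - 196*a - 56*sqrt(2)*a + 196)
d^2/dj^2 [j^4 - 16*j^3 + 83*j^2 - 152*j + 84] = 12*j^2 - 96*j + 166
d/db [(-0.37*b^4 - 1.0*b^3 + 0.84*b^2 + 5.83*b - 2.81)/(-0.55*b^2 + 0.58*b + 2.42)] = (0.407*b^5 - 0.0937999999999999*b^4 - 4.7416*b^3 - 3.5663*b^2 + 0.974599999999999*b + 15.7384)/(0.3025*b^4 - 0.638*b^3 - 2.3256*b^2 + 2.8072*b + 5.8564)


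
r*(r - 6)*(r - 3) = r^3 - 9*r^2 + 18*r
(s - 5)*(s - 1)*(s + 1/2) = s^3 - 11*s^2/2 + 2*s + 5/2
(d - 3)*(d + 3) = d^2 - 9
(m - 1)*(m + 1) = m^2 - 1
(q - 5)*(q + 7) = q^2 + 2*q - 35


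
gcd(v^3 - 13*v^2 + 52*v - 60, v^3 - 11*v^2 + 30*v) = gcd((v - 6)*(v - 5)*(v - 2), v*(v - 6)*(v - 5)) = v^2 - 11*v + 30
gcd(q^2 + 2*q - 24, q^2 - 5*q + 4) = q - 4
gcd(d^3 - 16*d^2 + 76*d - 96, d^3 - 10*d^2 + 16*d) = d^2 - 10*d + 16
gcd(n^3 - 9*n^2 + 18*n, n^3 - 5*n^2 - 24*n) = n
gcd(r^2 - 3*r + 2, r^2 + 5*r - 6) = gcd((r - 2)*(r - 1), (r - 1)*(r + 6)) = r - 1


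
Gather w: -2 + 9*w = 9*w - 2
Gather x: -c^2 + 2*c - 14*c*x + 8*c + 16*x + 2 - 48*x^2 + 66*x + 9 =-c^2 + 10*c - 48*x^2 + x*(82 - 14*c) + 11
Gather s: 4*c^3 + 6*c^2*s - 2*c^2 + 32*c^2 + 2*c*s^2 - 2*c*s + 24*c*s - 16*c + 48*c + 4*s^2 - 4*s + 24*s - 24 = 4*c^3 + 30*c^2 + 32*c + s^2*(2*c + 4) + s*(6*c^2 + 22*c + 20) - 24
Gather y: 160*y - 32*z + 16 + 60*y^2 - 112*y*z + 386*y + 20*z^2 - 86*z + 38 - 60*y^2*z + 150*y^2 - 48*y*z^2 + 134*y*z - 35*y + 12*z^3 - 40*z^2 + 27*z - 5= y^2*(210 - 60*z) + y*(-48*z^2 + 22*z + 511) + 12*z^3 - 20*z^2 - 91*z + 49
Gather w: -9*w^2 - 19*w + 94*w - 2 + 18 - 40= -9*w^2 + 75*w - 24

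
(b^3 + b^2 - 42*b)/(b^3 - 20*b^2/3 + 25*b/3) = 3*(b^2 + b - 42)/(3*b^2 - 20*b + 25)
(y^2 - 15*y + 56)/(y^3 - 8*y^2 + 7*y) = (y - 8)/(y*(y - 1))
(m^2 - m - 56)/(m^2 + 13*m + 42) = (m - 8)/(m + 6)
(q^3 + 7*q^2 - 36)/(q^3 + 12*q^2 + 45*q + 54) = (q - 2)/(q + 3)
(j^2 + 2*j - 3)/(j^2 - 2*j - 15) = (j - 1)/(j - 5)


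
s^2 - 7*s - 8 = (s - 8)*(s + 1)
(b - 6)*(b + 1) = b^2 - 5*b - 6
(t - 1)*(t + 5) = t^2 + 4*t - 5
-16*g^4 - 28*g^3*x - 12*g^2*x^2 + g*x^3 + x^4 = (-4*g + x)*(g + x)*(2*g + x)^2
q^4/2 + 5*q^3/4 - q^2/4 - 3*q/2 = q*(q/2 + 1)*(q - 1)*(q + 3/2)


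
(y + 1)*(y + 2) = y^2 + 3*y + 2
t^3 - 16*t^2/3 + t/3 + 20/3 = (t - 5)*(t - 4/3)*(t + 1)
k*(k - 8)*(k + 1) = k^3 - 7*k^2 - 8*k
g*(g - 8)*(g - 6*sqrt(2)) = g^3 - 6*sqrt(2)*g^2 - 8*g^2 + 48*sqrt(2)*g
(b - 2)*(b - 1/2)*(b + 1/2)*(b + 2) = b^4 - 17*b^2/4 + 1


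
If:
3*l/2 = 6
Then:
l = 4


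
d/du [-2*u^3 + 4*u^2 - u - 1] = -6*u^2 + 8*u - 1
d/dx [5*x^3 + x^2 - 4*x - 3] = 15*x^2 + 2*x - 4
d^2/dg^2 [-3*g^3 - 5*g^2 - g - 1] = -18*g - 10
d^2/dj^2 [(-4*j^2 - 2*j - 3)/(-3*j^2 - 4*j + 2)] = 2*(-30*j^3 + 153*j^2 + 144*j + 98)/(27*j^6 + 108*j^5 + 90*j^4 - 80*j^3 - 60*j^2 + 48*j - 8)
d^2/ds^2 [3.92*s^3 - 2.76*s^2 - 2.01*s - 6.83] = 23.52*s - 5.52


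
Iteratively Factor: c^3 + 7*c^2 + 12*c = (c + 4)*(c^2 + 3*c) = c*(c + 4)*(c + 3)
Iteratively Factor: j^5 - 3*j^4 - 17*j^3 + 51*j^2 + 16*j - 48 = (j - 4)*(j^4 + j^3 - 13*j^2 - j + 12) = (j - 4)*(j - 1)*(j^3 + 2*j^2 - 11*j - 12) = (j - 4)*(j - 1)*(j + 1)*(j^2 + j - 12) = (j - 4)*(j - 1)*(j + 1)*(j + 4)*(j - 3)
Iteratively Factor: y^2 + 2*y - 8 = (y + 4)*(y - 2)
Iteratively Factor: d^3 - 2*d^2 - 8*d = (d + 2)*(d^2 - 4*d) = d*(d + 2)*(d - 4)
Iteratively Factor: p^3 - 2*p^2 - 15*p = (p - 5)*(p^2 + 3*p) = p*(p - 5)*(p + 3)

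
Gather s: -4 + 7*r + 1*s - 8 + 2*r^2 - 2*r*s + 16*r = 2*r^2 + 23*r + s*(1 - 2*r) - 12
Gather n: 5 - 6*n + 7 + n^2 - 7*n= n^2 - 13*n + 12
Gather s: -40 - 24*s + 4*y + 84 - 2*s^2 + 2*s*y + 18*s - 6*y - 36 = -2*s^2 + s*(2*y - 6) - 2*y + 8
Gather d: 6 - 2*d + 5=11 - 2*d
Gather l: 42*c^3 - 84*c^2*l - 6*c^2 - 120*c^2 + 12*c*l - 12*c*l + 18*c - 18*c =42*c^3 - 84*c^2*l - 126*c^2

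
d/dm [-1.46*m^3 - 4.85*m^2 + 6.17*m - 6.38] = -4.38*m^2 - 9.7*m + 6.17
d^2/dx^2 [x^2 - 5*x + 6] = 2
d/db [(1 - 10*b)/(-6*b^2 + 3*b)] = (-20*b^2 + 4*b - 1)/(3*b^2*(4*b^2 - 4*b + 1))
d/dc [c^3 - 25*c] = 3*c^2 - 25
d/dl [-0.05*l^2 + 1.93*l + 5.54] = 1.93 - 0.1*l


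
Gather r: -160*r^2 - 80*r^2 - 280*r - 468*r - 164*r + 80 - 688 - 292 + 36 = -240*r^2 - 912*r - 864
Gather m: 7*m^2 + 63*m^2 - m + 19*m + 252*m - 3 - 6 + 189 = 70*m^2 + 270*m + 180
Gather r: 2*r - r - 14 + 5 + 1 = r - 8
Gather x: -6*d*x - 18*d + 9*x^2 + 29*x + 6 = -18*d + 9*x^2 + x*(29 - 6*d) + 6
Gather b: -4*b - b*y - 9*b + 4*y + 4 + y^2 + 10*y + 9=b*(-y - 13) + y^2 + 14*y + 13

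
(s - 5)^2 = s^2 - 10*s + 25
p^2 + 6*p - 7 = (p - 1)*(p + 7)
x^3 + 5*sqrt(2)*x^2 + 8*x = x*(x + sqrt(2))*(x + 4*sqrt(2))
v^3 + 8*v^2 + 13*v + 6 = (v + 1)^2*(v + 6)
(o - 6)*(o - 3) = o^2 - 9*o + 18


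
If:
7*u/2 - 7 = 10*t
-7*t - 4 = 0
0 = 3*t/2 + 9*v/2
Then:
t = -4/7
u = 18/49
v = 4/21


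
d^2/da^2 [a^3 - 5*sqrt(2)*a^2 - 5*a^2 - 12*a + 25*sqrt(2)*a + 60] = 6*a - 10*sqrt(2) - 10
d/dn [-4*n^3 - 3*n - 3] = -12*n^2 - 3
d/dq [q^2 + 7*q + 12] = 2*q + 7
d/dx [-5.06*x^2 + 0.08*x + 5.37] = 0.08 - 10.12*x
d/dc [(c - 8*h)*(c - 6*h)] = 2*c - 14*h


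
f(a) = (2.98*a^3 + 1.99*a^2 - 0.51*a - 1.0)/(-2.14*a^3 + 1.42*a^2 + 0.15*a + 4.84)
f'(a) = (6.42*a^2 - 2.84*a - 0.15)*(2.98*a^3 + 1.99*a^2 - 0.51*a - 1.0)/(-2.14*a^3 + 1.42*a^2 + 0.15*a + 4.84)^2 + (8.94*a^2 + 3.98*a - 0.51)/(-2.14*a^3 + 1.42*a^2 + 0.15*a + 4.84)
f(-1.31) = -0.30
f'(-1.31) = 0.44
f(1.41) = 5.65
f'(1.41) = 38.11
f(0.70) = 0.13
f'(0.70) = 1.38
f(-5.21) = -1.06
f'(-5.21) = 0.06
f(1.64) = -31.19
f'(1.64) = 671.18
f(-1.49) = -0.38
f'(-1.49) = 0.43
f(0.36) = -0.16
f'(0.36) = 0.43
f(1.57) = 49.77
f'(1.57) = 1992.57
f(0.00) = -0.21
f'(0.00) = -0.10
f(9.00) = -1.62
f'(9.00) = 0.03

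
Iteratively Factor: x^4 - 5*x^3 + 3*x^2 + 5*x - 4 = (x + 1)*(x^3 - 6*x^2 + 9*x - 4) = (x - 4)*(x + 1)*(x^2 - 2*x + 1) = (x - 4)*(x - 1)*(x + 1)*(x - 1)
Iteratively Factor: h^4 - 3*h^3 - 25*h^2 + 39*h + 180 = (h - 5)*(h^3 + 2*h^2 - 15*h - 36) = (h - 5)*(h + 3)*(h^2 - h - 12) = (h - 5)*(h + 3)^2*(h - 4)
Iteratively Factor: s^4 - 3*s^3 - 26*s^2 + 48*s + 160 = (s + 4)*(s^3 - 7*s^2 + 2*s + 40) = (s - 4)*(s + 4)*(s^2 - 3*s - 10) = (s - 5)*(s - 4)*(s + 4)*(s + 2)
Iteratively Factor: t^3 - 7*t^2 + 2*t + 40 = (t + 2)*(t^2 - 9*t + 20) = (t - 5)*(t + 2)*(t - 4)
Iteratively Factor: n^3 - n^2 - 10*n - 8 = (n - 4)*(n^2 + 3*n + 2) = (n - 4)*(n + 1)*(n + 2)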